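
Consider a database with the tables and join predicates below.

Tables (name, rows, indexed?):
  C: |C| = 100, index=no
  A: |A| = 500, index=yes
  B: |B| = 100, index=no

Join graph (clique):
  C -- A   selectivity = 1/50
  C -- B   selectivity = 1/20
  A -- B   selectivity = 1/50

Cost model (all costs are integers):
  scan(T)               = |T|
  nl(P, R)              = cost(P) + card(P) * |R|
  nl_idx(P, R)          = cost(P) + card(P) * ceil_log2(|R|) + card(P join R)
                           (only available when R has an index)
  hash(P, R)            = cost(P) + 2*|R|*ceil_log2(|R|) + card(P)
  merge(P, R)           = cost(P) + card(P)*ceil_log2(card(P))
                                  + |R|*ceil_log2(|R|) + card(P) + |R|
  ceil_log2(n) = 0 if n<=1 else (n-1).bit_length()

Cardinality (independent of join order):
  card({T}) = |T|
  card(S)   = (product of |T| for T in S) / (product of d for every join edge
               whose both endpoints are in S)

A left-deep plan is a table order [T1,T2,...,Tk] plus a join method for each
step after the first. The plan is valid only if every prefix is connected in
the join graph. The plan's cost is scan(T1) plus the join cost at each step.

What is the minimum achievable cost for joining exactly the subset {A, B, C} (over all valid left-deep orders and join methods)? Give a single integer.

4400

Selinger DP over subsets of {A,B,C}:
  {C}: scan cost=100, card=100
  {A}: scan cost=500, card=500
  {B}: scan cost=100, card=100
  {AC}: card=1000; try (A,nl_idx)→2000, (C,hash)→2400, (A,merge)→5900, (C,merge)→6300, (A,hash)→9200, (A,nl)→50100 …(+1); best=2000 via (A,nl_idx)
  {BC}: card=500; try (C,hash)→1600, (B,hash)→1600, (C,merge)→1700, (B,merge)→1700, (C,nl)→10100, (B,nl)→10100; best=1600 via (C,hash)
  {AB}: card=1000; try (A,nl_idx)→2000, (B,hash)→2400, (A,merge)→5900, (B,merge)→6300, (A,hash)→9200, (A,nl)→50100 …(+1); best=2000 via (A,nl_idx)
  {ABC}: card=100; try (C,hash)→4400, (B,hash)→4400, (A,nl_idx)→6200, (A,hash)→11100, (A,merge)→11600, (C,merge)→13800 …(+4); best=4400 via (C,hash)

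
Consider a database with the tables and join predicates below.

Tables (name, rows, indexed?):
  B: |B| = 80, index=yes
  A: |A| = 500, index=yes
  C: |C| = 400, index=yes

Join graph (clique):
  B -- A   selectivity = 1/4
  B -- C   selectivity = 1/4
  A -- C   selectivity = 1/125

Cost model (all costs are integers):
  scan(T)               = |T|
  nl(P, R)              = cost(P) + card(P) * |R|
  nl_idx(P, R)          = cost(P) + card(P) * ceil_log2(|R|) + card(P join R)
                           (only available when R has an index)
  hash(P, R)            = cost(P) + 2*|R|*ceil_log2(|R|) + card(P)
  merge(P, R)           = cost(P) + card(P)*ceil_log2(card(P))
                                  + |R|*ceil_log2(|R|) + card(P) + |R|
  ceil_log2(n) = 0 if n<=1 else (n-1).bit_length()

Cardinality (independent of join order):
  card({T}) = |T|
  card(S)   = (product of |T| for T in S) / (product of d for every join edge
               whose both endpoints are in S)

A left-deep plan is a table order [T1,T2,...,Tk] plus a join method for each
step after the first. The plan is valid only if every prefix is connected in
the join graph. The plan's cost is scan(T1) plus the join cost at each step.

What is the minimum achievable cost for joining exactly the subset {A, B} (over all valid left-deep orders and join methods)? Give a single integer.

Selinger DP over subsets of {A,B}:
  {B}: scan cost=80, card=80
  {A}: scan cost=500, card=500
  {AB}: card=10000; try (B,hash)→2120, (A,merge)→5720, (B,merge)→6140, (A,hash)→9160, (A,nl_idx)→10800, (B,nl_idx)→14000 …(+2); best=2120 via (B,hash)

2120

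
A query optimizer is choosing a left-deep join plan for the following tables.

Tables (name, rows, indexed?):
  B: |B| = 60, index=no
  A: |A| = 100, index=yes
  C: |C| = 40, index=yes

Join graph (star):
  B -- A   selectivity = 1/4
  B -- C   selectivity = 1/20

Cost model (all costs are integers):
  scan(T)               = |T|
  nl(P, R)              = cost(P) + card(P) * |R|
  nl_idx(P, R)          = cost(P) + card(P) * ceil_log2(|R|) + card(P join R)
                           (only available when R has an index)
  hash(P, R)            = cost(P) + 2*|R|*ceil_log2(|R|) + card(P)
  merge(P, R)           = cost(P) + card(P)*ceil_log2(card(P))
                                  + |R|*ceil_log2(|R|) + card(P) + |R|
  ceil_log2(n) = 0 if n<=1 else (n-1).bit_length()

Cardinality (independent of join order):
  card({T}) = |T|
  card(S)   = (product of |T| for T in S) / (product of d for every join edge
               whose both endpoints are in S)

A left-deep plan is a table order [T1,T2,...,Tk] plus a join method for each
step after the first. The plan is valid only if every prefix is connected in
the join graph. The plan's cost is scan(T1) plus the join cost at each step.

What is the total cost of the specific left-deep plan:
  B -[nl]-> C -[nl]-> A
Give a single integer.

14460

step 1: scan B: cost=60, card=60
step 2: join C via nl
    card(P join C) = 60*40/(20) = 120
    cost = 60 + 60*40 = 2460
step 3: join A via nl
    card(P join A) = 120*100/(4) = 3000
    cost = 2460 + 120*100 = 14460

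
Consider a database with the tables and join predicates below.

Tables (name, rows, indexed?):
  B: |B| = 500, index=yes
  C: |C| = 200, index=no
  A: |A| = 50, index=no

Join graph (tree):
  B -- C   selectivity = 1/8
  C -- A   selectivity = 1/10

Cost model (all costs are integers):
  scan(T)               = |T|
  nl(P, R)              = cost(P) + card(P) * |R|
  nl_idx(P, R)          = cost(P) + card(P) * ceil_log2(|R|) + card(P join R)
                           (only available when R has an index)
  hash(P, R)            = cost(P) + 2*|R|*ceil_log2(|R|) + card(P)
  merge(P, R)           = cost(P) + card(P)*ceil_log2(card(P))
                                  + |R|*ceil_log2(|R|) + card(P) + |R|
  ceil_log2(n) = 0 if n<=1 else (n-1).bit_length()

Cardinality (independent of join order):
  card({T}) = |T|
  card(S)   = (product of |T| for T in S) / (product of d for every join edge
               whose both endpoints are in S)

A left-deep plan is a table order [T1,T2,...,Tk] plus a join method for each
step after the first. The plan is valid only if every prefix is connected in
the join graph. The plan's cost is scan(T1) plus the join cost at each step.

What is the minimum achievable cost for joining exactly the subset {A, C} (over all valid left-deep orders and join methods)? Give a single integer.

Selinger DP over subsets of {A,C}:
  {C}: scan cost=200, card=200
  {A}: scan cost=50, card=50
  {AC}: card=1000; try (A,hash)→1000, (C,merge)→2200, (A,merge)→2350, (C,hash)→3300, (C,nl)→10050, (A,nl)→10200; best=1000 via (A,hash)

1000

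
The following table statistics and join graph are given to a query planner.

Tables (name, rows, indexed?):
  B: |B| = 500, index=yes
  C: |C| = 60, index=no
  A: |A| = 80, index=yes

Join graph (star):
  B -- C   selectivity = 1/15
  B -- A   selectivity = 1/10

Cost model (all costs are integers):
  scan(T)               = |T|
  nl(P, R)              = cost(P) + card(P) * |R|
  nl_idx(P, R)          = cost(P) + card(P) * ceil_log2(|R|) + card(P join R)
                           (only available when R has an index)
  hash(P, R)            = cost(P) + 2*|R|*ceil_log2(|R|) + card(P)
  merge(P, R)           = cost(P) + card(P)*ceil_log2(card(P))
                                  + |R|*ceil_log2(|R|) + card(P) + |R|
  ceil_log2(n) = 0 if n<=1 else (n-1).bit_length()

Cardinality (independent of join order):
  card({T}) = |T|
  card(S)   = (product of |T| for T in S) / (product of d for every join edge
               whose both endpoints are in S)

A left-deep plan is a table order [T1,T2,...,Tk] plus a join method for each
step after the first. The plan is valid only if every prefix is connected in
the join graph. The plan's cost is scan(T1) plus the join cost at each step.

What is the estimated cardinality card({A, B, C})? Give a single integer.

Tables in S: A(80), B(500), C(60)
Edges inside S: B-C(d=15), B-A(d=10)
numerator = 80 * 500 * 60 = 2400000
denominator = 15 * 10 = 150
card(S) = 2400000 / 150 = 16000

16000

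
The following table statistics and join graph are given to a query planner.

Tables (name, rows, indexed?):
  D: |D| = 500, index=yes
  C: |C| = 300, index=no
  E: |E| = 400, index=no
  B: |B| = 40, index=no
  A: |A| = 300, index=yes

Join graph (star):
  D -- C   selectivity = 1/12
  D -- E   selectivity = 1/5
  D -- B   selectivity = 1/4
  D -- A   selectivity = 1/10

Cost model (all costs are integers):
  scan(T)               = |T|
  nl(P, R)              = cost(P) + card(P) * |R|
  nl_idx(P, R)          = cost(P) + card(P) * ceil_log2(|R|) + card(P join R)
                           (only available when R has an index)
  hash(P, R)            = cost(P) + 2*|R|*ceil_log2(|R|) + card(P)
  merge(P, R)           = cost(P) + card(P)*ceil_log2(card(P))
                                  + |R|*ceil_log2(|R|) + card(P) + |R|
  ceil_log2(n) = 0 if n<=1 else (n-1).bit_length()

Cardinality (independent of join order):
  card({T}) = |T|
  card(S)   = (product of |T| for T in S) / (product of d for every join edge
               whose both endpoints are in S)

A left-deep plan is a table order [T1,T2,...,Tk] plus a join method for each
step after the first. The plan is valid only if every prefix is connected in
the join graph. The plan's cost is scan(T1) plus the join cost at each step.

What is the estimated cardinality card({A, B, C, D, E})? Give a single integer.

300000000

Tables in S: A(300), B(40), C(300), D(500), E(400)
Edges inside S: D-C(d=12), D-E(d=5), D-B(d=4), D-A(d=10)
numerator = 300 * 40 * 300 * 500 * 400 = 720000000000
denominator = 12 * 5 * 4 * 10 = 2400
card(S) = 720000000000 / 2400 = 300000000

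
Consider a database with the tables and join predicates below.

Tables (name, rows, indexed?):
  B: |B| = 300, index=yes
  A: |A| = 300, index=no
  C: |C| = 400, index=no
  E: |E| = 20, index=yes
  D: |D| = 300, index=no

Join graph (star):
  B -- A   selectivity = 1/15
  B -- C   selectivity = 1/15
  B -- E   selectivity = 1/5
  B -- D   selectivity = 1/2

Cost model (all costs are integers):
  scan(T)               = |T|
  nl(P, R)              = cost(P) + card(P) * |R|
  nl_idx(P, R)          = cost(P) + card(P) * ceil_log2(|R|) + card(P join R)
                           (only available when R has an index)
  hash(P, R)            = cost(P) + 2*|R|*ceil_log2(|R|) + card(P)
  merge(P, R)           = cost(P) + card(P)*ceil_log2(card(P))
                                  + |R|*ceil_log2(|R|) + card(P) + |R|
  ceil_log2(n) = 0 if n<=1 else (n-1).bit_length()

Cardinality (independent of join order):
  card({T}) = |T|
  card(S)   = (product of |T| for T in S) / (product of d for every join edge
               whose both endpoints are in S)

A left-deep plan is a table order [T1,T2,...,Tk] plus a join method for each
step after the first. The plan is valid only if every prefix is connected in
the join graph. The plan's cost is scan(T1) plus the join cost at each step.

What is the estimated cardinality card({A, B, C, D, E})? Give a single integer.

Tables in S: A(300), B(300), C(400), D(300), E(20)
Edges inside S: B-A(d=15), B-C(d=15), B-E(d=5), B-D(d=2)
numerator = 300 * 300 * 400 * 300 * 20 = 216000000000
denominator = 15 * 15 * 5 * 2 = 2250
card(S) = 216000000000 / 2250 = 96000000

96000000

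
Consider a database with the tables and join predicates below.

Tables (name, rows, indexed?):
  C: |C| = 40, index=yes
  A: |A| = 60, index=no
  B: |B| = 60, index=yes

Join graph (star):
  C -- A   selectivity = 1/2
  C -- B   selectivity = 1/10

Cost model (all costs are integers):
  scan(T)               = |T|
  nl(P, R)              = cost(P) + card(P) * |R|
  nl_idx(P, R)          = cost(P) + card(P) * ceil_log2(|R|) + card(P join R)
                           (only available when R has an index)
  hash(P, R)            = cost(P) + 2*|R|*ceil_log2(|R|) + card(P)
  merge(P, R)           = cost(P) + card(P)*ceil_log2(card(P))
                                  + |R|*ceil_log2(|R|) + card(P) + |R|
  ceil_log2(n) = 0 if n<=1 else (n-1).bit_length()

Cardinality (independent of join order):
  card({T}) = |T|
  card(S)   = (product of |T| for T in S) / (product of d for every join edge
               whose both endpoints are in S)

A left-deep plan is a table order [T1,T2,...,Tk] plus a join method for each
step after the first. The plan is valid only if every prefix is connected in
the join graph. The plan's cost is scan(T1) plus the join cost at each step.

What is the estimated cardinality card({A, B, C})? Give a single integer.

7200

Tables in S: A(60), B(60), C(40)
Edges inside S: C-A(d=2), C-B(d=10)
numerator = 60 * 60 * 40 = 144000
denominator = 2 * 10 = 20
card(S) = 144000 / 20 = 7200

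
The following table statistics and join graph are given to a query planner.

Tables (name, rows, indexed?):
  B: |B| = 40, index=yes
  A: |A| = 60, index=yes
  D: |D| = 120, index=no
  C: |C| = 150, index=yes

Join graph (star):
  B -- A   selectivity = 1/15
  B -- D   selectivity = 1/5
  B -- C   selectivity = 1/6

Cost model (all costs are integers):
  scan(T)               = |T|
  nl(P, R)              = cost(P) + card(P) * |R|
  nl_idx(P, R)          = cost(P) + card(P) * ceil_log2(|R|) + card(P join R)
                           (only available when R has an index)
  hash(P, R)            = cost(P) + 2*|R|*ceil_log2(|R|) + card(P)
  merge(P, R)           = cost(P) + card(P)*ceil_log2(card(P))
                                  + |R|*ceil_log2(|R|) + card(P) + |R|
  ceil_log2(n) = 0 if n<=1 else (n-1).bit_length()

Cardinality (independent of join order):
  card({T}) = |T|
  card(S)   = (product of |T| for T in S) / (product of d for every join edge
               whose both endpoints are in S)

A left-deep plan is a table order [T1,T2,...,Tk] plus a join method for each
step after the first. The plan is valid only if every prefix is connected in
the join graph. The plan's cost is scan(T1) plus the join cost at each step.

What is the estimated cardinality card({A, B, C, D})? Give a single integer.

Tables in S: A(60), B(40), C(150), D(120)
Edges inside S: B-A(d=15), B-D(d=5), B-C(d=6)
numerator = 60 * 40 * 150 * 120 = 43200000
denominator = 15 * 5 * 6 = 450
card(S) = 43200000 / 450 = 96000

96000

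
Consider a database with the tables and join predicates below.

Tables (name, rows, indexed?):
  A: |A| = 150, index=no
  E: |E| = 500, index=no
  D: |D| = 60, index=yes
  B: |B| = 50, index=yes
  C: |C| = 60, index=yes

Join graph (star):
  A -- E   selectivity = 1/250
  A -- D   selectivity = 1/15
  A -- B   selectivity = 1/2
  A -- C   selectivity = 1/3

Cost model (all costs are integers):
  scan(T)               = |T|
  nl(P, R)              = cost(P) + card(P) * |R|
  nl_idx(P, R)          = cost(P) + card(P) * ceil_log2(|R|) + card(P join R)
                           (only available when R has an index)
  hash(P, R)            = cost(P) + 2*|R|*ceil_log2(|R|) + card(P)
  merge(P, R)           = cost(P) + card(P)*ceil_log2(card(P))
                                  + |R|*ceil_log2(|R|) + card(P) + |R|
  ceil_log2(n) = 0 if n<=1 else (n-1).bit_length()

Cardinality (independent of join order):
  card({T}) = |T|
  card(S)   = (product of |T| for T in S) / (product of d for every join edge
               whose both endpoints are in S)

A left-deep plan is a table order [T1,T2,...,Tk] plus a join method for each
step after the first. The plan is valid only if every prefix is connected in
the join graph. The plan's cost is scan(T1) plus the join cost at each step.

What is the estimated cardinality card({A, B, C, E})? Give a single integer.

Tables in S: A(150), B(50), C(60), E(500)
Edges inside S: A-E(d=250), A-B(d=2), A-C(d=3)
numerator = 150 * 50 * 60 * 500 = 225000000
denominator = 250 * 2 * 3 = 1500
card(S) = 225000000 / 1500 = 150000

150000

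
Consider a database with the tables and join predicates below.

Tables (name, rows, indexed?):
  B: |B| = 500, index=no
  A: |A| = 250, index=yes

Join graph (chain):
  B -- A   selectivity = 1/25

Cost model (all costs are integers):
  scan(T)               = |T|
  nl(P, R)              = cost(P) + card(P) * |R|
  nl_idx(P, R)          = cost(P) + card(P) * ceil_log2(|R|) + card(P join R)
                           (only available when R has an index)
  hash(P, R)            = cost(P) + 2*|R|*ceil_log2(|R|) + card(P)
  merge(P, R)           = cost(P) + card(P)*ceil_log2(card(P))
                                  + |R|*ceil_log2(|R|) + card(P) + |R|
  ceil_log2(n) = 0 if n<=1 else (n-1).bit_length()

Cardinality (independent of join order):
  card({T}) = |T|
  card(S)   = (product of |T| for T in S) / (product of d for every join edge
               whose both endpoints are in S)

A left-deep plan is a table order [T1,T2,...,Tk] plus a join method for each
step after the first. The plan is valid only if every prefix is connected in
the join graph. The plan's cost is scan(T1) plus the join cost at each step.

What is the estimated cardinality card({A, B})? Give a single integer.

5000

Tables in S: A(250), B(500)
Edges inside S: B-A(d=25)
numerator = 250 * 500 = 125000
denominator = 25 = 25
card(S) = 125000 / 25 = 5000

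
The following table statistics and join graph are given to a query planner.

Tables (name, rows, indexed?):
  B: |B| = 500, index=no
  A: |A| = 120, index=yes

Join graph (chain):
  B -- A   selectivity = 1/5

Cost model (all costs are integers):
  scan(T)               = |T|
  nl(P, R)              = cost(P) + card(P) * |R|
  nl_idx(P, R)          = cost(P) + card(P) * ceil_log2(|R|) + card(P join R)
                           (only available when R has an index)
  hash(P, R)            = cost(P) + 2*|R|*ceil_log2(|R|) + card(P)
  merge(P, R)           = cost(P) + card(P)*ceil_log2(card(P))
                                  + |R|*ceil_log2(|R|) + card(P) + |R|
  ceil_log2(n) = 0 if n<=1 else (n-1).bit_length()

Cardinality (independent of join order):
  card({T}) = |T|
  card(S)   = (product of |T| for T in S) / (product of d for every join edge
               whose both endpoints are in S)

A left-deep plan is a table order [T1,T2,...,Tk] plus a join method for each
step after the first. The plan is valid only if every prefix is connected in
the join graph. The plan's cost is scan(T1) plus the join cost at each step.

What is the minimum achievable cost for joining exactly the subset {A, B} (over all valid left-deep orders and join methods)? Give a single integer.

2680

Selinger DP over subsets of {A,B}:
  {B}: scan cost=500, card=500
  {A}: scan cost=120, card=120
  {AB}: card=12000; try (A,hash)→2680, (B,merge)→6080, (A,merge)→6460, (B,hash)→9240, (A,nl_idx)→16000, (B,nl)→60120 …(+1); best=2680 via (A,hash)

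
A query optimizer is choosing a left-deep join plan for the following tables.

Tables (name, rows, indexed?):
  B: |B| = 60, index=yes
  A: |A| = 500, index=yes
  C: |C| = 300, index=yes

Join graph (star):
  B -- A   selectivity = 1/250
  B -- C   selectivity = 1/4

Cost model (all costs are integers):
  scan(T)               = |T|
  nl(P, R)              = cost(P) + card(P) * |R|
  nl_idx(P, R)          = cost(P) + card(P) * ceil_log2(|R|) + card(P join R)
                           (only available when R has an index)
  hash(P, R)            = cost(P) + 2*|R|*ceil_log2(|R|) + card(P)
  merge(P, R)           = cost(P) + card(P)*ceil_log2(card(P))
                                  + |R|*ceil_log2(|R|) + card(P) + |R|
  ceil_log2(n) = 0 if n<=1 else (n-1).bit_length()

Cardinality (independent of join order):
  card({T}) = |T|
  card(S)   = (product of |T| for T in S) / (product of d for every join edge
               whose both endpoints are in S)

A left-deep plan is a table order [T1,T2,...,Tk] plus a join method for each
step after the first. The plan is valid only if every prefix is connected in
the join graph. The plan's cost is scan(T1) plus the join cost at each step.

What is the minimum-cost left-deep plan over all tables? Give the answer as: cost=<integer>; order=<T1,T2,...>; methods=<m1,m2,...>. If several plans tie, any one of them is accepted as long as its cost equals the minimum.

Selinger DP (subsets sized 1..n):
  {B}: scan cost=60, card=60
  {A}: scan cost=500, card=500
  {C}: scan cost=300, card=300
  {AB}: card=120; try (A,nl_idx)→720, (B,hash)→1720, (B,nl_idx)→3620, (A,merge)→5480, (B,merge)→5920, (A,hash)→9120 …(+2); best=720 via (A,nl_idx)
  {BC}: card=4500; try (B,hash)→1320, (C,merge)→3480, (B,merge)→3720, (C,nl_idx)→5100, (C,hash)→5520, (B,nl_idx)→6600 …(+2); best=1320 via (B,hash)
  {ABC}: card=9000; try (C,merge)→4680, (C,hash)→6240, (C,nl_idx)→10800, (A,hash)→14820, (C,nl)→36720, (A,nl_idx)→50820 …(+2); best=4680 via (C,merge)

cost=4680; order=B,A,C; methods=nl_idx,merge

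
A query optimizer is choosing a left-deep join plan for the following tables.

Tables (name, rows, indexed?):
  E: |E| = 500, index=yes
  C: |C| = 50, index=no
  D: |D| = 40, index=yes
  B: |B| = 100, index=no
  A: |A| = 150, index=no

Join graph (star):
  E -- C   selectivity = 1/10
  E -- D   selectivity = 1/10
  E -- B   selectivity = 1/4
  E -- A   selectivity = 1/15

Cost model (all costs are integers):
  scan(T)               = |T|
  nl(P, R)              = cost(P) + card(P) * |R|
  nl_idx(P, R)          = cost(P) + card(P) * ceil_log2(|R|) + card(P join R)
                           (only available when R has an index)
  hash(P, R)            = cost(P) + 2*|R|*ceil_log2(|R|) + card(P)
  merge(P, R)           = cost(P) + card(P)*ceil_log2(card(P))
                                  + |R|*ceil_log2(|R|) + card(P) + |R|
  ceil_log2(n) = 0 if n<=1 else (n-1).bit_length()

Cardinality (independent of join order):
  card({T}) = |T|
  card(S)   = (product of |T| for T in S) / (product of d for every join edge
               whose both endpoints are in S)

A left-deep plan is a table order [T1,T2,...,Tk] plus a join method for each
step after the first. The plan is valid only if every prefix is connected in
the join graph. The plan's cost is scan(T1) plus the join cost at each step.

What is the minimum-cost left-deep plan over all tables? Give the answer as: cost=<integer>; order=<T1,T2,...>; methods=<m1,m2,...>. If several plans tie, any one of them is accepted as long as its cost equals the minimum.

cost=117880; order=E,D,C,A,B; methods=hash,hash,hash,hash

Selinger DP (subsets sized 1..n):
  {E}: scan cost=500, card=500
  {C}: scan cost=50, card=50
  {D}: scan cost=40, card=40
  {B}: scan cost=100, card=100
  {A}: scan cost=150, card=150
  {CE}: card=2500; try (C,hash)→1600, (E,nl_idx)→3000, (E,merge)→5400, (C,merge)→5850, (E,hash)→9100, (E,nl)→25050 …(+1); best=1600 via (C,hash)
  {DE}: card=2000; try (D,hash)→1480, (E,nl_idx)→2400, (E,merge)→5320, (D,nl_idx)→5500, (D,merge)→5780, (E,hash)→9080 …(+2); best=1480 via (D,hash)
  {BE}: card=12500; try (B,hash)→2400, (E,merge)→5900, (B,merge)→6300, (E,hash)→9200, (E,nl_idx)→13500, (E,nl)→50100 …(+1); best=2400 via (B,hash)
  {AE}: card=5000; try (A,hash)→3400, (E,merge)→6500, (E,nl_idx)→6500, (A,merge)→6850, (E,hash)→9300, (E,nl)→75150 …(+1); best=3400 via (A,hash)
  {CDE}: card=10000; try (C,hash)→4080, (D,hash)→4580, (C,merge)→25830, (D,nl_idx)→26600, (D,merge)→34380, (C,nl)→101480 …(+1); best=4080 via (C,hash)
  {BCE}: card=62500; try (B,hash)→5500, (C,hash)→15500, (B,merge)→34900, (C,merge)→190250, (B,nl)→251600, (C,nl)→627400; best=5500 via (B,hash)
  {ACE}: card=25000; try (A,hash)→6500, (C,hash)→9000, (A,merge)→35450, (C,merge)→73750, (C,nl)→253400, (A,nl)→376600; best=6500 via (A,hash)
  {BDE}: card=50000; try (B,hash)→4880, (D,hash)→15380, (B,merge)→26280, (D,nl_idx)→127400, (D,merge)→190180, (B,nl)→201480 …(+1); best=4880 via (B,hash)
  {ADE}: card=20000; try (A,hash)→5880, (D,hash)→8880, (A,merge)→26830, (D,nl_idx)→53400, (D,merge)→73680, (D,nl)→203400 …(+1); best=5880 via (A,hash)
  {ABE}: card=125000; try (B,hash)→9800, (A,hash)→17300, (B,merge)→74200, (A,merge)→191250, (B,nl)→503400, (A,nl)→1877400; best=9800 via (B,hash)
  {BCDE}: card=250000; try (B,hash)→15480, (C,hash)→55480, (D,hash)→68480, (B,merge)→154880, (D,nl_idx)→630500, (C,merge)→855230 …(+4); best=15480 via (B,hash)
  {ACDE}: card=100000; try (A,hash)→16480, (C,hash)→26480, (D,hash)→31980, (A,merge)→155430, (D,nl_idx)→256500, (C,merge)→326230 …(+4); best=16480 via (A,hash)
  {ABCE}: card=625000; try (B,hash)→32900, (A,hash)→70400, (C,hash)→135400, (B,merge)→407300, (A,merge)→1069350, (C,merge)→2260150 …(+3); best=32900 via (B,hash)
  {ABDE}: card=500000; try (B,hash)→27280, (A,hash)→57280, (D,hash)→135280, (B,merge)→326680, (A,merge)→856230, (D,nl_idx)→1259800 …(+4); best=27280 via (B,hash)
  {ABCDE}: card=2500000; try (B,hash)→117880, (A,hash)→267880, (C,hash)→527880, (D,hash)→658380, (B,merge)→1817280, (A,merge)→4766830 …(+7); best=117880 via (B,hash)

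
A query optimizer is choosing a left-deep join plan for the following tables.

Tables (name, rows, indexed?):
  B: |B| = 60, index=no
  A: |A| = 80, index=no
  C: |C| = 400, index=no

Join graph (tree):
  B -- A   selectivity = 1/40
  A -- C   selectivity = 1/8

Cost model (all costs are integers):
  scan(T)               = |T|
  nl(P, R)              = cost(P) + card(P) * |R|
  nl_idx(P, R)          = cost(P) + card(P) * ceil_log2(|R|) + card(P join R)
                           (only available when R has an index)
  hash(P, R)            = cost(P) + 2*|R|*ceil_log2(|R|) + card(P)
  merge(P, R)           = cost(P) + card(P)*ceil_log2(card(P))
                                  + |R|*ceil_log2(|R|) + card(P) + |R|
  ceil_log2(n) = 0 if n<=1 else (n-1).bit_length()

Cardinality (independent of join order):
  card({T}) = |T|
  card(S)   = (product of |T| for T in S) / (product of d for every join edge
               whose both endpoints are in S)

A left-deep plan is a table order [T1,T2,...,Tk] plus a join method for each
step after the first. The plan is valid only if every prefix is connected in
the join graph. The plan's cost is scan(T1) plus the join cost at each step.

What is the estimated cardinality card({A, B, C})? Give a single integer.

Tables in S: A(80), B(60), C(400)
Edges inside S: B-A(d=40), A-C(d=8)
numerator = 80 * 60 * 400 = 1920000
denominator = 40 * 8 = 320
card(S) = 1920000 / 320 = 6000

6000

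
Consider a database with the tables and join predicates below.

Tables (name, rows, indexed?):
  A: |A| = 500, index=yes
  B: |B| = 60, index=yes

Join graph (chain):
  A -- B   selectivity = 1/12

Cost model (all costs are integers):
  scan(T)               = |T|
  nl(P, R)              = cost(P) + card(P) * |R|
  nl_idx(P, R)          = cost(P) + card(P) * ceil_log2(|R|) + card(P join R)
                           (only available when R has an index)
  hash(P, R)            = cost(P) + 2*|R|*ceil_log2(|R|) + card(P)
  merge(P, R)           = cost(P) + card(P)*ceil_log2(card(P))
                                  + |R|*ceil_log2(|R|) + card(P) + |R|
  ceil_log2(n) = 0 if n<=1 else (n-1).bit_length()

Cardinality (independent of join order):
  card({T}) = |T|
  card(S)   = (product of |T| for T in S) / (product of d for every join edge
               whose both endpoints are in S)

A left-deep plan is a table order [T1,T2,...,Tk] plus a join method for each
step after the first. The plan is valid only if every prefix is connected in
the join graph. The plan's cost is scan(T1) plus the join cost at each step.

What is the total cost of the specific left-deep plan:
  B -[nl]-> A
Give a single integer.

30060

step 1: scan B: cost=60, card=60
step 2: join A via nl
    card(P join A) = 60*500/(12) = 2500
    cost = 60 + 60*500 = 30060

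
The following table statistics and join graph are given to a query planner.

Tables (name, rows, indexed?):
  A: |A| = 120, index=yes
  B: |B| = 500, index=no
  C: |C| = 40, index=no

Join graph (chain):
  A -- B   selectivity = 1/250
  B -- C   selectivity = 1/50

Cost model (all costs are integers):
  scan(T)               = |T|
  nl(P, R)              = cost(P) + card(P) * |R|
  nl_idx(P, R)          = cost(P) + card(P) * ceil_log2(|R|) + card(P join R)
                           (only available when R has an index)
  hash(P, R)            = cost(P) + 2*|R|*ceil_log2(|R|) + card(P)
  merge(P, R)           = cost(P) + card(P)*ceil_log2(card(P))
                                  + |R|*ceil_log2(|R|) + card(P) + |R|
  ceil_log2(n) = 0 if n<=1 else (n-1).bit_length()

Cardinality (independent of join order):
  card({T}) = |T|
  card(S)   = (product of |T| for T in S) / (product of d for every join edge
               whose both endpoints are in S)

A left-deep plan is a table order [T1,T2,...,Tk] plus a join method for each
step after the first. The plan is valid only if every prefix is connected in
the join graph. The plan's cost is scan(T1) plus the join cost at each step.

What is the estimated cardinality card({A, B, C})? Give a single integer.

Tables in S: A(120), B(500), C(40)
Edges inside S: A-B(d=250), B-C(d=50)
numerator = 120 * 500 * 40 = 2400000
denominator = 250 * 50 = 12500
card(S) = 2400000 / 12500 = 192

192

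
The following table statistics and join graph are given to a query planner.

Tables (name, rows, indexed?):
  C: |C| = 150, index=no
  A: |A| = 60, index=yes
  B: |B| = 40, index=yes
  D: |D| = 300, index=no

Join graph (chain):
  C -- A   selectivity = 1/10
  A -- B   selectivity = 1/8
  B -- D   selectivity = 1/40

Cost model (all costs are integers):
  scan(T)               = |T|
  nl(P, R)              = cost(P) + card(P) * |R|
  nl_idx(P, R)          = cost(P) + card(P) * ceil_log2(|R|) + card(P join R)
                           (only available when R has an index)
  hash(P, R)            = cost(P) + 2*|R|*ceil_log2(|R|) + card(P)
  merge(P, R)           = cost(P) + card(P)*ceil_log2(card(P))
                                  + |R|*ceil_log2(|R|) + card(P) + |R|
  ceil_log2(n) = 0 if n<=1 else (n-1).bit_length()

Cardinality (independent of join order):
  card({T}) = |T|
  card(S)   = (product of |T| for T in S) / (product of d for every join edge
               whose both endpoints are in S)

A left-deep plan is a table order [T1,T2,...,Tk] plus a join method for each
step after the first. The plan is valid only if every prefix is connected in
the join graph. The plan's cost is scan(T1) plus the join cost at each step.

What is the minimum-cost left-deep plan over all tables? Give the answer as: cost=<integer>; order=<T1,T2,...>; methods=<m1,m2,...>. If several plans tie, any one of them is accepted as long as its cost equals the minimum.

Selinger DP (subsets sized 1..n):
  {C}: scan cost=150, card=150
  {A}: scan cost=60, card=60
  {B}: scan cost=40, card=40
  {D}: scan cost=300, card=300
  {AC}: card=900; try (A,hash)→1020, (C,merge)→1830, (A,merge)→1920, (A,nl_idx)→1950, (C,hash)→2520, (C,nl)→9060 …(+1); best=1020 via (A,hash)
  {AB}: card=300; try (A,nl_idx)→580, (B,hash)→600, (B,nl_idx)→720, (A,merge)→740, (B,merge)→760, (A,hash)→800 …(+2); best=580 via (A,nl_idx)
  {BD}: card=300; try (B,hash)→1080, (B,nl_idx)→2400, (D,merge)→3320, (B,merge)→3580, (D,hash)→5480, (D,nl)→12040 …(+1); best=1080 via (B,hash)
  {ABC}: card=4500; try (B,hash)→2400, (C,hash)→3280, (C,merge)→4930, (B,nl_idx)→10920, (B,merge)→11200, (B,nl)→37020 …(+1); best=2400 via (B,hash)
  {ABD}: card=2250; try (A,hash)→2100, (A,merge)→4500, (A,nl_idx)→5130, (D,hash)→6280, (D,merge)→6580, (A,nl)→19080 …(+1); best=2100 via (A,hash)
  {ABCD}: card=33750; try (C,hash)→6750, (D,hash)→12300, (C,merge)→32700, (D,merge)→68400, (C,nl)→339600, (D,nl)→1352400; best=6750 via (C,hash)

cost=6750; order=D,B,A,C; methods=hash,hash,hash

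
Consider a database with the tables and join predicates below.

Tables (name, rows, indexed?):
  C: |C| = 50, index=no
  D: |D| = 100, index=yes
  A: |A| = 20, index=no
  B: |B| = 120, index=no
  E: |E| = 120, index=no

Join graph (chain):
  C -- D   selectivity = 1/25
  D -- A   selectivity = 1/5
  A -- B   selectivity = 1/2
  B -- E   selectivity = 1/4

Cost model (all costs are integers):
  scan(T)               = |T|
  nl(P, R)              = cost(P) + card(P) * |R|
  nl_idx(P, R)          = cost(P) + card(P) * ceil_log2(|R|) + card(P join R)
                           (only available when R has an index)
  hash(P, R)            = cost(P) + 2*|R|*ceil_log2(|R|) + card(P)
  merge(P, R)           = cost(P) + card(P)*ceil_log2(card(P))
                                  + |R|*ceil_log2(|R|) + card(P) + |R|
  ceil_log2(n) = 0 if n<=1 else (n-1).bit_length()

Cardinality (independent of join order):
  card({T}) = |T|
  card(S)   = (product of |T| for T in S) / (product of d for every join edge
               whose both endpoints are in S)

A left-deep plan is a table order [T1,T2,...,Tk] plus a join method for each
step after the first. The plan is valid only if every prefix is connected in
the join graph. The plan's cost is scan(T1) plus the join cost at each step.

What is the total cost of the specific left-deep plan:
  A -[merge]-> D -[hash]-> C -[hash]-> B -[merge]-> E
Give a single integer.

step 1: scan A: cost=20, card=20
step 2: join D via merge
    card(P join D) = 20*100/(5) = 400
    cost = 20 + 20*5 + 100*7 + 20 + 100 = 940
step 3: join C via hash
    card(P join C) = 400*50/(25) = 800
    cost = 940 + 2*50*6 + 400 = 1940
step 4: join B via hash
    card(P join B) = 800*120/(2) = 48000
    cost = 1940 + 2*120*7 + 800 = 4420
step 5: join E via merge
    card(P join E) = 48000*120/(4) = 1440000
    cost = 4420 + 48000*16 + 120*7 + 48000 + 120 = 821380

821380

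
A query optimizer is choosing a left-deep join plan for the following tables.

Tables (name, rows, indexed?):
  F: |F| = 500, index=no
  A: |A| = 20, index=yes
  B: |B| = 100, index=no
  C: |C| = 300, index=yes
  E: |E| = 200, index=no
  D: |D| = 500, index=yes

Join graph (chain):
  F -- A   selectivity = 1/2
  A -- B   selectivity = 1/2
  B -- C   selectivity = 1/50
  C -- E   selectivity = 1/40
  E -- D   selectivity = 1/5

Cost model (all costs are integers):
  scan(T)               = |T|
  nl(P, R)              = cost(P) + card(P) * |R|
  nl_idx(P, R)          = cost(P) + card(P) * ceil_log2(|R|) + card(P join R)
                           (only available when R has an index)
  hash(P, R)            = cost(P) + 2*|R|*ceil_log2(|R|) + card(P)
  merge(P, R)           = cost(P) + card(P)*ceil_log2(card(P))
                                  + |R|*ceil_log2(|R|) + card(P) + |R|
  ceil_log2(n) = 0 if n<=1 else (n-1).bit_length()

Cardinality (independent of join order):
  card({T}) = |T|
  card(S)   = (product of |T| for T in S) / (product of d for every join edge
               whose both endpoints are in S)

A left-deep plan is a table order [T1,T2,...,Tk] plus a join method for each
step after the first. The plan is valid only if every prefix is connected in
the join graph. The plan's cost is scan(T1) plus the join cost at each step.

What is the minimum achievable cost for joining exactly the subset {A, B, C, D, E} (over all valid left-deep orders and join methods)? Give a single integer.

Selinger DP over subsets of {A,B,C,D,E}:
  {A}: scan cost=20, card=20
  {B}: scan cost=100, card=100
  {C}: scan cost=300, card=300
  {E}: scan cost=200, card=200
  {D}: scan cost=500, card=500
  {AB}: card=1000; try (A,hash)→400, (B,merge)→940, (A,merge)→1020, (B,hash)→1440, (A,nl_idx)→1600, (B,nl)→2020 …(+1); best=400 via (A,hash)
  {BC}: card=600; try (C,nl_idx)→1600, (B,hash)→2000, (C,merge)→3900, (B,merge)→4100, (C,hash)→5600, (C,nl)→30100 …(+1); best=1600 via (C,nl_idx)
  {CE}: card=1500; try (C,nl_idx)→3500, (E,hash)→3800, (C,merge)→5000, (E,merge)→5100, (C,hash)→5800, (C,nl)→60200 …(+1); best=3500 via (C,nl_idx)
  {DE}: card=20000; try (E,hash)→4200, (D,merge)→7000, (E,merge)→7300, (D,hash)→9400, (D,nl_idx)→22000, (D,nl)→100200 …(+1); best=4200 via (E,hash)
  {ABC}: card=6000; try (A,hash)→2400, (C,hash)→6800, (A,merge)→8320, (A,nl_idx)→10600, (A,nl)→13600, (C,merge)→14400 …(+2); best=2400 via (A,hash)
  {BCE}: card=3000; try (E,hash)→5400, (B,hash)→6400, (E,merge)→10000, (B,merge)→22300, (E,nl)→121600, (B,nl)→153500; best=5400 via (E,hash)
  {CDE}: card=150000; try (D,hash)→14000, (D,merge)→26500, (C,hash)→29600, (D,nl_idx)→167000, (C,merge)→327200, (C,nl_idx)→334200 …(+2); best=14000 via (D,hash)
  {ABCE}: card=30000; try (A,hash)→8600, (E,hash)→11600, (A,merge)→44520, (A,nl_idx)→50400, (A,nl)→65400, (E,merge)→88200 …(+1); best=8600 via (A,hash)
  {BCDE}: card=300000; try (D,hash)→17400, (D,merge)→49400, (B,hash)→165400, (D,nl_idx)→332400, (D,nl)→1505400, (B,merge)→2864800 …(+1); best=17400 via (D,hash)
  {ABCDE}: card=3000000; try (D,hash)→47600, (A,hash)→317600, (D,merge)→493600, (D,nl_idx)→3278600, (A,nl_idx)→4517400, (A,nl)→6017400 …(+2); best=47600 via (D,hash)

47600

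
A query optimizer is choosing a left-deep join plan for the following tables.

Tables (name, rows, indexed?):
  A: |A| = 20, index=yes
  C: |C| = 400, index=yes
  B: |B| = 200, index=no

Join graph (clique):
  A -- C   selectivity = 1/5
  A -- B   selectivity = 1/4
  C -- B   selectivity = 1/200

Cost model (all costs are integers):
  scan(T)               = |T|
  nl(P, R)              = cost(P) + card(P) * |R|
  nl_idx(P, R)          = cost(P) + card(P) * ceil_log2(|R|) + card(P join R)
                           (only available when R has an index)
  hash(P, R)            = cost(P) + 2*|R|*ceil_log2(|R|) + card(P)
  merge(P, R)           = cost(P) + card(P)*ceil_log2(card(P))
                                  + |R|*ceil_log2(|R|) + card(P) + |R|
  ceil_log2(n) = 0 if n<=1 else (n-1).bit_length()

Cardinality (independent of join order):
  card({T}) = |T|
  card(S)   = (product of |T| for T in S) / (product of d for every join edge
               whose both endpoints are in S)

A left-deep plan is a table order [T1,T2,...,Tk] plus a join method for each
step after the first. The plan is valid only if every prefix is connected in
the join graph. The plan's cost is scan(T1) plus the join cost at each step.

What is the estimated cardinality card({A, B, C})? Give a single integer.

400

Tables in S: A(20), B(200), C(400)
Edges inside S: A-C(d=5), A-B(d=4), C-B(d=200)
numerator = 20 * 200 * 400 = 1600000
denominator = 5 * 4 * 200 = 4000
card(S) = 1600000 / 4000 = 400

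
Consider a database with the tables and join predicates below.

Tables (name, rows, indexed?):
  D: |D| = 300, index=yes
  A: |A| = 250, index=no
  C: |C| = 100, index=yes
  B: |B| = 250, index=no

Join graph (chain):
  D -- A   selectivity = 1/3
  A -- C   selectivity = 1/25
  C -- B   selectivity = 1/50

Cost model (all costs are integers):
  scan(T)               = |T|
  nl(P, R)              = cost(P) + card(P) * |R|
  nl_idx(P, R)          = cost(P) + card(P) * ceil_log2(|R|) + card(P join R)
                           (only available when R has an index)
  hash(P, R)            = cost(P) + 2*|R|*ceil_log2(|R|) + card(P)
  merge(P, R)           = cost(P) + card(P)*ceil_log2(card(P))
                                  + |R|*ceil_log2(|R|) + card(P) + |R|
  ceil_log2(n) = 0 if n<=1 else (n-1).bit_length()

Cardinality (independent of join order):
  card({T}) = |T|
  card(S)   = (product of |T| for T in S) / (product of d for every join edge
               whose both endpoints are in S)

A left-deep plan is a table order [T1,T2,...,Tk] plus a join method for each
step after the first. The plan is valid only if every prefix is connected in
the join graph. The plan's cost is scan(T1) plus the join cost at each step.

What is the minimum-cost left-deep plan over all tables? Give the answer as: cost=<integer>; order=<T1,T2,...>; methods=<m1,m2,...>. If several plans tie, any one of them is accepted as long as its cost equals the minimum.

cost=16800; order=B,C,A,D; methods=hash,hash,hash

Selinger DP (subsets sized 1..n):
  {D}: scan cost=300, card=300
  {A}: scan cost=250, card=250
  {C}: scan cost=100, card=100
  {B}: scan cost=250, card=250
  {AD}: card=25000; try (A,hash)→4600, (D,merge)→5500, (A,merge)→5550, (D,hash)→5900, (D,nl_idx)→27500, (D,nl)→75250 …(+1); best=4600 via (A,hash)
  {AC}: card=1000; try (C,hash)→1900, (C,nl_idx)→3000, (A,merge)→3150, (C,merge)→3300, (A,hash)→4200, (A,nl)→25100 …(+1); best=1900 via (C,hash)
  {BC}: card=500; try (C,hash)→1900, (C,nl_idx)→2500, (B,merge)→3150, (C,merge)→3300, (B,hash)→4200, (B,nl)→25100 …(+1); best=1900 via (C,hash)
  {ACD}: card=100000; try (D,hash)→8300, (D,merge)→15900, (C,hash)→31000, (D,nl_idx)→110900, (C,nl_idx)→279600, (D,nl)→301900 …(+2); best=8300 via (D,hash)
  {ABC}: card=5000; try (A,hash)→6400, (B,hash)→6900, (A,merge)→9150, (B,merge)→15150, (A,nl)→126900, (B,nl)→251900; best=6400 via (A,hash)
  {ABCD}: card=500000; try (D,hash)→16800, (D,merge)→79400, (B,hash)→112300, (D,nl_idx)→551400, (D,nl)→1506400, (B,merge)→1810550 …(+1); best=16800 via (D,hash)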